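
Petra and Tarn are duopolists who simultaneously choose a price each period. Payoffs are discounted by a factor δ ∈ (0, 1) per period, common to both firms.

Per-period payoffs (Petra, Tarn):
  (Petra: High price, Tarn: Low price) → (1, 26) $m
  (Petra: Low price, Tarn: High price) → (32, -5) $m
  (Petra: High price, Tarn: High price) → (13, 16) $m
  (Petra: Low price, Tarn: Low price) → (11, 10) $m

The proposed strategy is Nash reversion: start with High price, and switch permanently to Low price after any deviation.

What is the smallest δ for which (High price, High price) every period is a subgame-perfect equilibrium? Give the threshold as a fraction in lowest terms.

For Petra: deviation gain 32−13 = 19, per-period punishment loss 13−11 = 2. IC gives δ ≥ 19/21.
For Tarn: gain 10, loss 6 per period, so δ ≥ 10/16 = 5/8.
The tighter constraint is Petra's, so cooperation needs δ ≥ 19/21.

19/21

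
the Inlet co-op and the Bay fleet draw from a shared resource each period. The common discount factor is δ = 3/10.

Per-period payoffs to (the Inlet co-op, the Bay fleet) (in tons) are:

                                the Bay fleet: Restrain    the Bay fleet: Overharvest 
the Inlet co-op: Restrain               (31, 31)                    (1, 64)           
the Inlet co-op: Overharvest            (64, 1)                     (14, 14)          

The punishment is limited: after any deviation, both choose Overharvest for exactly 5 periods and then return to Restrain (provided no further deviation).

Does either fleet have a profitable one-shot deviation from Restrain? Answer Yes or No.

Yes

IC: δ+…+δ^5 ≥ (64−31)/(31−14) = 33/17.
At δ = 3/10: partial sum = 0.4275 < 1.9412. Cooperation not sustainable.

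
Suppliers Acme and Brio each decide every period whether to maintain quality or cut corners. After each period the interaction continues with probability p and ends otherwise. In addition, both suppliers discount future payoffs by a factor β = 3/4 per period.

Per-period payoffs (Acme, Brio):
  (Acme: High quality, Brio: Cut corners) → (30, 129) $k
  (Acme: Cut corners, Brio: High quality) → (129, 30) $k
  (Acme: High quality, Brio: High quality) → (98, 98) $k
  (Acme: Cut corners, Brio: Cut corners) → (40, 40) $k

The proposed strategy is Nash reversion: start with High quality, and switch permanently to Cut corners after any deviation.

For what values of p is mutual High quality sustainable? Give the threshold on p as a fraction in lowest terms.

124/267

Expected continuation weight on next period's payoff is β·p = 3/4·p, which plays the role of the discount factor.
Cooperation requires 3/4·p ≥ (129−98)/(129−40) = 31/89, hence p ≥ 124/267.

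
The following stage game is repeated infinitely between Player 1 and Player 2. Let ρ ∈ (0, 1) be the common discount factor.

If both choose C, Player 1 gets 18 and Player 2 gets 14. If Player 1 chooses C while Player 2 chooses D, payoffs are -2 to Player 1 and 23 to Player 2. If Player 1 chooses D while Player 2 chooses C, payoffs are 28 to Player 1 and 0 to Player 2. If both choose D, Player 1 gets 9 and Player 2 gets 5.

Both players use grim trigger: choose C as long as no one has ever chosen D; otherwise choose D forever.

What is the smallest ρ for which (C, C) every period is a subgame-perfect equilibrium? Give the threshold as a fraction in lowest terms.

For Player 1: deviation gain 28−18 = 10, per-period punishment loss 18−9 = 9. IC gives ρ ≥ 10/19.
For Player 2: gain 9, loss 9 per period, so ρ ≥ 9/18 = 1/2.
The tighter constraint is Player 1's, so cooperation needs ρ ≥ 10/19.

10/19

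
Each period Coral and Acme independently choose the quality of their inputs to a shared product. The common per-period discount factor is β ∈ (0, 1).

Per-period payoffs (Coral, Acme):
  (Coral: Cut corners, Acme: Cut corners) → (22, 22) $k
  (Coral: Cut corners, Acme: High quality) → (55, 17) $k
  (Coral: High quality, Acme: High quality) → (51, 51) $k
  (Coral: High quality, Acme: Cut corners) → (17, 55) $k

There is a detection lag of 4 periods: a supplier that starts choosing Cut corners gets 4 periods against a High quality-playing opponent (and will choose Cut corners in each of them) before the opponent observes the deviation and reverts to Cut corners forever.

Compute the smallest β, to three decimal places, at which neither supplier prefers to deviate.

A deviator earns 55 for 4 periods, then 22 forever; cooperating earns 51 forever. Multiplying the IC by (1−β):
51 ≥ 55(1−β^4) + 22β^4, so 33·β^4 ≥ 4 and β^4 ≥ 4/33.
β ≥ (4/33)^(1/4) ≈ 0.590.

0.590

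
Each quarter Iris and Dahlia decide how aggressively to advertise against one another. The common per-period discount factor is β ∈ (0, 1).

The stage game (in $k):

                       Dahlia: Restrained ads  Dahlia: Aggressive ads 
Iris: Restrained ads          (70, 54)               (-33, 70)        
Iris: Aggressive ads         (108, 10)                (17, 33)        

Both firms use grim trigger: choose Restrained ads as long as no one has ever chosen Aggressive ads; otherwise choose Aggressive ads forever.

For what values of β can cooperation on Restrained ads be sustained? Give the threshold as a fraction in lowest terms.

16/37

Iris: cooperation gives 70 each period; deviation gives 108 once then 17 forever.
  70/(1−β) ≥ 108 + 17β/(1−β) ⇒ β ≥ 38/91.
Dahlia: cooperation gives 54 each period; deviation gives 70 once then 33 forever.
  β ≥ 16/37.
Both must hold, so the binding constraint is Dahlia's: β ≥ 16/37.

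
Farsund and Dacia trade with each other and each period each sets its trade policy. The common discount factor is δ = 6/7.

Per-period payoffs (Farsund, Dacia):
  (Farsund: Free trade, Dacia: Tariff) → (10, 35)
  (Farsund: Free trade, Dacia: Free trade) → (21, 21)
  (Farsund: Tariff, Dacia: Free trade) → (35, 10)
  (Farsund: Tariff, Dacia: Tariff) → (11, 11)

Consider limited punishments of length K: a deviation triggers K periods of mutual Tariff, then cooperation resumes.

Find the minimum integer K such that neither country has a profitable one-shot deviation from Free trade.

No profitable deviation requires (21−11)(δ+…+δ^K) ≥ 35−21, i.e. δ+…+δ^K ≥ 7/5 ≈ 1.4000.
With δ = 6/7, the partial sums are K=1: 0.8571, K=2: 1.5918.
K = 2 is the first length at which the sum reaches 1.4000.

2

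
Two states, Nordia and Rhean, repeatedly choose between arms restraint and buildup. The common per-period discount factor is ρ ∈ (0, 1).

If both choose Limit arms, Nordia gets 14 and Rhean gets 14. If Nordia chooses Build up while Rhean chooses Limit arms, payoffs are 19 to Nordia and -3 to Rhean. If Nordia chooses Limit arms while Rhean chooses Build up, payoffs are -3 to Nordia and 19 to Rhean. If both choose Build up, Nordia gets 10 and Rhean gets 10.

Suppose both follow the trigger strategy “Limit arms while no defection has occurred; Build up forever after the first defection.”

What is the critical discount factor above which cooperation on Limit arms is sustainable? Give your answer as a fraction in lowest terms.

5/9

Under grim trigger the critical discount factor is (T−C)/(T−P) with T = 19, C = 14, P = 10.
ρ* = (19−14)/(19−10) = 5/9.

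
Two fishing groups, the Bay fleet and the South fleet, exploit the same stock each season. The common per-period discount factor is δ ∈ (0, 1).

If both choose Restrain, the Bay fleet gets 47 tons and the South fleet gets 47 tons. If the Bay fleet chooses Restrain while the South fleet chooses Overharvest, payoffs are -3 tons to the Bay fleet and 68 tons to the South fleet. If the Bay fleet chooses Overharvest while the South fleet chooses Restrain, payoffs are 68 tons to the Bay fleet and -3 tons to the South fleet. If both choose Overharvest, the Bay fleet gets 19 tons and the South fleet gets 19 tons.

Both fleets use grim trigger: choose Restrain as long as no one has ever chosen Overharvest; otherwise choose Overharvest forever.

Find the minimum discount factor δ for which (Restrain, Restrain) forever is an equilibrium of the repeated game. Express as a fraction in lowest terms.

3/7

Under grim trigger the critical discount factor is (T−C)/(T−P) with T = 68, C = 47, P = 19.
δ* = (68−47)/(68−19) = 21/49 = 3/7.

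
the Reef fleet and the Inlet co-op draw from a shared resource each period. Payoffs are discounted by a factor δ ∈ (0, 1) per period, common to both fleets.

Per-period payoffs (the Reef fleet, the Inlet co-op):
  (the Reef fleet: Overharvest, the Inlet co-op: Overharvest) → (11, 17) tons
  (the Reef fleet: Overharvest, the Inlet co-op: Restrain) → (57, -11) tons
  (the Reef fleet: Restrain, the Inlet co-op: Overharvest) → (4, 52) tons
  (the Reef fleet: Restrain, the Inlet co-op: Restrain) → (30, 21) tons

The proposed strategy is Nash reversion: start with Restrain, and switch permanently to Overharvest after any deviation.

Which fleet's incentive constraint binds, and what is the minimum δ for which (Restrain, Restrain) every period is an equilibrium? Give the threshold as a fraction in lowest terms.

the Inlet co-op; δ ≥ 31/35

the Reef fleet's threshold: (57−30)/(57−11) = 27/46.
the Inlet co-op's threshold: (52−21)/(52−17) = 31/35.
27/46 < 31/35, so the Inlet co-op binds and δ* = 31/35.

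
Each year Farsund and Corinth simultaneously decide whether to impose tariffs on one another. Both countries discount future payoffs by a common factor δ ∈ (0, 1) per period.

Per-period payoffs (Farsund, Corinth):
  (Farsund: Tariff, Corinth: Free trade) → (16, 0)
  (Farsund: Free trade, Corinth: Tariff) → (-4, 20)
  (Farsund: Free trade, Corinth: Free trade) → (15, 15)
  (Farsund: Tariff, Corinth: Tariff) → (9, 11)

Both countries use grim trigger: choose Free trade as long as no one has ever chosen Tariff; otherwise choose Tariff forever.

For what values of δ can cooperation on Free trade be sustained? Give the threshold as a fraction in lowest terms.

Farsund's threshold: (16−15)/(16−9) = 1/7.
Corinth's threshold: (20−15)/(20−11) = 5/9.
1/7 < 5/9, so Corinth binds and δ* = 5/9.

5/9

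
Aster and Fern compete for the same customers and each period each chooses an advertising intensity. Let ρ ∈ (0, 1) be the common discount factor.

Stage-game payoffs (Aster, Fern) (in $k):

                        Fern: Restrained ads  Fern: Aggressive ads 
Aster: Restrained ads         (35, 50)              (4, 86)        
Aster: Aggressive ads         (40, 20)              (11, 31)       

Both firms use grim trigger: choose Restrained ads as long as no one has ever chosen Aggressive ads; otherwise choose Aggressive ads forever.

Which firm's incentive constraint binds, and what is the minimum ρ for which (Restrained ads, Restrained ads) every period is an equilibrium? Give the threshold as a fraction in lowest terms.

Aster: cooperation gives 35 each period; deviation gives 40 once then 11 forever.
  35/(1−ρ) ≥ 40 + 11ρ/(1−ρ) ⇒ ρ ≥ 5/29.
Fern: cooperation gives 50 each period; deviation gives 86 once then 31 forever.
  ρ ≥ 36/55.
Both must hold, so the binding constraint is Fern's: ρ ≥ 36/55.

Fern; ρ ≥ 36/55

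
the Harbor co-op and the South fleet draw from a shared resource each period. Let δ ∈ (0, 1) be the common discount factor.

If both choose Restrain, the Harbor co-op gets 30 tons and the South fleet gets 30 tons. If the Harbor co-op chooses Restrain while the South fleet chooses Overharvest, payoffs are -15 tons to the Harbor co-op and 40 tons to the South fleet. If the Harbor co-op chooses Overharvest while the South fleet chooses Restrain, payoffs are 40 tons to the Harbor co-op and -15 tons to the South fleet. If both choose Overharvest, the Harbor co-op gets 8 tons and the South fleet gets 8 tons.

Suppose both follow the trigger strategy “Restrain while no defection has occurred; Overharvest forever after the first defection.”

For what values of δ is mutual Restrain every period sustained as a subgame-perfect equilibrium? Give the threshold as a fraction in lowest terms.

Under grim trigger the critical discount factor is (T−C)/(T−P) with T = 40, C = 30, P = 8.
δ* = (40−30)/(40−8) = 10/32 = 5/16.

5/16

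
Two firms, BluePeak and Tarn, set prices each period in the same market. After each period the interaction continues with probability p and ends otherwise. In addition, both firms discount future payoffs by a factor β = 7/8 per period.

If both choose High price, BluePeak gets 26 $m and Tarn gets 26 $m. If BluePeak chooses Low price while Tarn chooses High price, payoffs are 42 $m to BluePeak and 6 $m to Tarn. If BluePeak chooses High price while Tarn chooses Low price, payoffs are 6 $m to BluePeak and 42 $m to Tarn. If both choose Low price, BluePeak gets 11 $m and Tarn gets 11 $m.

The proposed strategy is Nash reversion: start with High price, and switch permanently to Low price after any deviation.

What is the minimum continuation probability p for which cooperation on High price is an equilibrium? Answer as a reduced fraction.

Expected continuation weight on next period's payoff is β·p = 7/8·p, which plays the role of the discount factor.
Cooperation requires 7/8·p ≥ (42−26)/(42−11) = 16/31, hence p ≥ 128/217.

128/217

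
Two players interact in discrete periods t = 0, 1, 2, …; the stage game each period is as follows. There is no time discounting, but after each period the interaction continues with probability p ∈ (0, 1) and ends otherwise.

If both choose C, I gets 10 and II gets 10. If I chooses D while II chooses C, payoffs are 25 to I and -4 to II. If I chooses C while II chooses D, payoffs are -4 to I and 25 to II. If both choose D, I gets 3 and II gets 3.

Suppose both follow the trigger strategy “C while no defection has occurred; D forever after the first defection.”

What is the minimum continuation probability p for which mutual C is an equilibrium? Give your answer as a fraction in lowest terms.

With no time discounting, the continuation probability p plays the role of the discount factor.
Grim-trigger IC: 10/(1−p) ≥ 25 + 3p/(1−p) ⇒ p ≥ (25−10)/(25−3) = 15/22.

15/22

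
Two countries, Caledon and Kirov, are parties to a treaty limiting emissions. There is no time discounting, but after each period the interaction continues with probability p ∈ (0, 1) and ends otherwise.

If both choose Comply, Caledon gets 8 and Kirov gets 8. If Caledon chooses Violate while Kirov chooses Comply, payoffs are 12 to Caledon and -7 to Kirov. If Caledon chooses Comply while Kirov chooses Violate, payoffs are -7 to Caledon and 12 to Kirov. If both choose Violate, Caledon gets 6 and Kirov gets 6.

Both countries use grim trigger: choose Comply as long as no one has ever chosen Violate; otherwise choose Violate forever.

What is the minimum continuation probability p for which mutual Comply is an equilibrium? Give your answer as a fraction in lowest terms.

Expected cooperation value is 8 + p·8 + p²·8 + … = 8/(1−p); deviation gives 12 + p·6/(1−p).
8 ≥ 12(1−p) + 6p ⇒ 6p ≥ 4 ⇒ p ≥ 4/6 = 2/3.

2/3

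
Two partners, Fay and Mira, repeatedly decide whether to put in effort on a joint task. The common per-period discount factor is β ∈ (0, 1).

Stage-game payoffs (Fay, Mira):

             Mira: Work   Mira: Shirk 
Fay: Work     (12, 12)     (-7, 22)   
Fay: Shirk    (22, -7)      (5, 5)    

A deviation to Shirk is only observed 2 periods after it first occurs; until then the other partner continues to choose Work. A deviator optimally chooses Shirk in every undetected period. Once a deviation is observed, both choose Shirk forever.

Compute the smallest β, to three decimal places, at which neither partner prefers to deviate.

0.767

The best deviation is to choose Shirk for all 2 undetected periods, earning 22 each, then 5 forever once detected.
Deviation value: 22(1−β^2)/(1−β) + 5β^2/(1−β); cooperation value: 12/(1−β).
IC: 12 ≥ 22(1−β^2) + 5β^2 = 22 − 17β^2.
So β^2 ≥ 10/17, giving β ≥ (10/17)^(1/2) ≈ 0.767.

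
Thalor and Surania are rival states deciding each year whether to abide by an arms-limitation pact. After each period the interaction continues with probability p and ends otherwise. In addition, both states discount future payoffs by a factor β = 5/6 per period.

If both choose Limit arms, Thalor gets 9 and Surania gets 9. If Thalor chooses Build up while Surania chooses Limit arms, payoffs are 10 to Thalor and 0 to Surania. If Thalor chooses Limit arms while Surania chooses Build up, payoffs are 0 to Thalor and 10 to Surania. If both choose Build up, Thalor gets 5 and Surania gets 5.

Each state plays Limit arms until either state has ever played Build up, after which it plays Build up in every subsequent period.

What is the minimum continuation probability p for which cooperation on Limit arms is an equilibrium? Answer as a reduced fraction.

With continuation probability p and discount β, the effective per-period discount factor is βp.
Grim-trigger IC: βp ≥ (10−9)/(10−5) = 1/5.
So p ≥ (1/5)/(5/6) = 6/25.

6/25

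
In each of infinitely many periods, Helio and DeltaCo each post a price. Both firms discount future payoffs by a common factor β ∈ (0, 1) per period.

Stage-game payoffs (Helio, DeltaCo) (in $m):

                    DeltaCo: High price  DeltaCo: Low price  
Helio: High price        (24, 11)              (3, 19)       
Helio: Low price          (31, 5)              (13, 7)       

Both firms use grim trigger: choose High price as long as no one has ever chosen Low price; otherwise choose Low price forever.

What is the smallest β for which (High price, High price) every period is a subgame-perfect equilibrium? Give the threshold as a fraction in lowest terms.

For Helio: deviation gain 31−24 = 7, per-period punishment loss 24−13 = 11. IC gives β ≥ 7/18.
For DeltaCo: gain 8, loss 4 per period, so β ≥ 8/12 = 2/3.
The tighter constraint is DeltaCo's, so cooperation needs β ≥ 2/3.

2/3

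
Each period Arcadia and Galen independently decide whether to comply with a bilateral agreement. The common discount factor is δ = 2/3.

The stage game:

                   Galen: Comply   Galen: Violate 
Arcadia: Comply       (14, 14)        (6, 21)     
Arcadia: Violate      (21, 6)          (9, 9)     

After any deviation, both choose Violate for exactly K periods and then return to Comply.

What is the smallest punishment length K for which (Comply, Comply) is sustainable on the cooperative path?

3

IC: δ(1−δ^K)/(1−δ) ≥ (21−14)/(14−9) = 7/5.
With δ = 2/3: need 1 − δ^K ≥ 7/5·(1−2/3)/(2/3), i.e. δ^K ≤ 0.3000.
Since (2/3)^2 = 0.4444 and (2/3)^3 = 0.2963, the smallest such K is 3.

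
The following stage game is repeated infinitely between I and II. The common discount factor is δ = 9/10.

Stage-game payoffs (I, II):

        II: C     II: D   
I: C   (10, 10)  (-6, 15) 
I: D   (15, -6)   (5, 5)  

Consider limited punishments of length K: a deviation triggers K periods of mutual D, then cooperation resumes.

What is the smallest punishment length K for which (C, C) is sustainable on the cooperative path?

2

IC: δ(1−δ^K)/(1−δ) ≥ (15−10)/(10−5) = 1.
With δ = 9/10: need 1 − δ^K ≥ 1·(1−9/10)/(9/10), i.e. δ^K ≤ 0.8889.
Since (9/10)^1 = 0.9000 and (9/10)^2 = 0.8100, the smallest such K is 2.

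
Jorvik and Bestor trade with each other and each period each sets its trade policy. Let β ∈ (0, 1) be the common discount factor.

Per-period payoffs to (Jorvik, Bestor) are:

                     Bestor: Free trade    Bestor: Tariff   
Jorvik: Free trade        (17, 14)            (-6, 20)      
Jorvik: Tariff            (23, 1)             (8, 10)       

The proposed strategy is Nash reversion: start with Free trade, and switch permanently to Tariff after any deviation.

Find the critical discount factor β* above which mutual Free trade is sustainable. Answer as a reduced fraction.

3/5

For Jorvik: deviation gain 23−17 = 6, per-period punishment loss 17−8 = 9. IC gives β ≥ 6/15 = 2/5.
For Bestor: gain 6, loss 4 per period, so β ≥ 6/10 = 3/5.
The tighter constraint is Bestor's, so cooperation needs β ≥ 3/5.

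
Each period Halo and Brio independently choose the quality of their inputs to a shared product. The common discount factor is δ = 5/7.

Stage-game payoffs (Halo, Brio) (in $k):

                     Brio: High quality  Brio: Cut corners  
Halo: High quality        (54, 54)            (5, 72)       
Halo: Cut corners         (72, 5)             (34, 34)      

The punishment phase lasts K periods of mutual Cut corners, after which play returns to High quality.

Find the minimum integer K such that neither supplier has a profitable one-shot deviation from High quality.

2

No profitable deviation requires (54−34)(δ+…+δ^K) ≥ 72−54, i.e. δ+…+δ^K ≥ 9/10 ≈ 0.9000.
With δ = 5/7, the partial sums are K=1: 0.7143, K=2: 1.2245.
K = 2 is the first length at which the sum reaches 0.9000.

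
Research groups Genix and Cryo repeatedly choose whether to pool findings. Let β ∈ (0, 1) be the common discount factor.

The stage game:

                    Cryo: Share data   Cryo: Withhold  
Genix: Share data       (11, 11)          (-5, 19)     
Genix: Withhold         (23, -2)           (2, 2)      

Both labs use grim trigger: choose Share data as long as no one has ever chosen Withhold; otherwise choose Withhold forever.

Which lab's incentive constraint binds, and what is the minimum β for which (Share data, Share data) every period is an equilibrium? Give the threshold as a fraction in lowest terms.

Genix; β ≥ 4/7

Genix's threshold: (23−11)/(23−2) = 4/7.
Cryo's threshold: (19−11)/(19−2) = 8/17.
4/7 > 8/17, so Genix binds and β* = 4/7.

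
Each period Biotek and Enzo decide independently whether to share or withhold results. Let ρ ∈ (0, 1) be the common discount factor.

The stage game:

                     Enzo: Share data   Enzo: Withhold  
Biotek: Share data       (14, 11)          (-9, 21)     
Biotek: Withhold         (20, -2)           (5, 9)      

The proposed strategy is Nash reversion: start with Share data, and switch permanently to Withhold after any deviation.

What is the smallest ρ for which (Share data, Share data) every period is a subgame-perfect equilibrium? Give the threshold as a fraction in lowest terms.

Biotek: cooperation gives 14 each period; deviation gives 20 once then 5 forever.
  14/(1−ρ) ≥ 20 + 5ρ/(1−ρ) ⇒ ρ ≥ 6/15 = 2/5.
Enzo: cooperation gives 11 each period; deviation gives 21 once then 9 forever.
  ρ ≥ 10/12 = 5/6.
Both must hold, so the binding constraint is Enzo's: ρ ≥ 5/6.

5/6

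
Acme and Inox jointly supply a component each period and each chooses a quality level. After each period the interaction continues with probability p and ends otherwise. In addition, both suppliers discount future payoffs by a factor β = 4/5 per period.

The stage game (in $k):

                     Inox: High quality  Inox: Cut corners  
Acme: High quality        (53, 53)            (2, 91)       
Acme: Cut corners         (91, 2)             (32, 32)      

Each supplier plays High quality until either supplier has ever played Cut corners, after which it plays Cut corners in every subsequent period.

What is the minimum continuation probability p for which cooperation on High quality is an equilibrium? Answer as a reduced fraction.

95/118

Expected continuation weight on next period's payoff is β·p = 4/5·p, which plays the role of the discount factor.
Cooperation requires 4/5·p ≥ (91−53)/(91−32) = 38/59, hence p ≥ 95/118.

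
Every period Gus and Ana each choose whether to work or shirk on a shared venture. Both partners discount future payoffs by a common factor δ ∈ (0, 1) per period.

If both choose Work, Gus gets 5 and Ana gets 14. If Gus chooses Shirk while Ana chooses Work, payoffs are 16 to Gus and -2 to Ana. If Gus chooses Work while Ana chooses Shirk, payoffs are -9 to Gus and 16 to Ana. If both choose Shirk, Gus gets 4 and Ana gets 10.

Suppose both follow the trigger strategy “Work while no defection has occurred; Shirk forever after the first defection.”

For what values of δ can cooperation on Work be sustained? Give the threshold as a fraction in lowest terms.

Gus's threshold: (16−5)/(16−4) = 11/12.
Ana's threshold: (16−14)/(16−10) = 1/3.
11/12 > 1/3, so Gus binds and δ* = 11/12.

11/12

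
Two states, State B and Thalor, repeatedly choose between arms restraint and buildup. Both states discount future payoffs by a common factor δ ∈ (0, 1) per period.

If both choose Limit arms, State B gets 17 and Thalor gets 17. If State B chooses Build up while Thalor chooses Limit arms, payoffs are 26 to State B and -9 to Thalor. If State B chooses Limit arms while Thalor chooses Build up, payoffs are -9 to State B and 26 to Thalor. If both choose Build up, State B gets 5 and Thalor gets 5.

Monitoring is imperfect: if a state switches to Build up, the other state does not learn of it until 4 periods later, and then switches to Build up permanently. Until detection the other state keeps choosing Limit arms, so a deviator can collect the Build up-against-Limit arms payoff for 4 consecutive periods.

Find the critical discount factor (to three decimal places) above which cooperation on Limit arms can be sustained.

A deviator earns 26 for 4 periods, then 5 forever; cooperating earns 17 forever. Multiplying the IC by (1−δ):
17 ≥ 26(1−δ^4) + 5δ^4, so 21·δ^4 ≥ 9 and δ^4 ≥ 3/7.
δ ≥ (3/7)^(1/4) ≈ 0.809.

0.809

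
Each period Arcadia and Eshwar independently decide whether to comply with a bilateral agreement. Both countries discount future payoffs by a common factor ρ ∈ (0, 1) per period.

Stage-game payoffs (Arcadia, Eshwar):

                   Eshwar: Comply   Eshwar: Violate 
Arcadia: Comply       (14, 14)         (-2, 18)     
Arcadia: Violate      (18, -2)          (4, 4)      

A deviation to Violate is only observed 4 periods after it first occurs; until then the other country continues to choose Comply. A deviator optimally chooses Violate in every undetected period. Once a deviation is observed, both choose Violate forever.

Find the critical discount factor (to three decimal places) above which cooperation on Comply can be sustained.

0.731

A deviator earns 18 for 4 periods, then 4 forever; cooperating earns 14 forever. Multiplying the IC by (1−ρ):
14 ≥ 18(1−ρ^4) + 4ρ^4, so 14·ρ^4 ≥ 4 and ρ^4 ≥ 2/7.
ρ ≥ (2/7)^(1/4) ≈ 0.731.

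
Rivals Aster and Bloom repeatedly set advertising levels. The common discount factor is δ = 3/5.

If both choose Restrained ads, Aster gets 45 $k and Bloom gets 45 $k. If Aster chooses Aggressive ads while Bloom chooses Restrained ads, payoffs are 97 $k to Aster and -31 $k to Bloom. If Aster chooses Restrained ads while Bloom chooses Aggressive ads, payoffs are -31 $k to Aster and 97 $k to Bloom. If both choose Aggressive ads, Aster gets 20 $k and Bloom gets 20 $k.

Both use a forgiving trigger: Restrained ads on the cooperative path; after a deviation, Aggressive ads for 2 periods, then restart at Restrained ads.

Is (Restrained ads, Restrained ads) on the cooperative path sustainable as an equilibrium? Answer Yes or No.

No

IC: δ+…+δ^2 ≥ (97−45)/(45−20) = 52/25.
At δ = 3/5: partial sum = 0.9600 < 2.0800. Cooperation not sustainable.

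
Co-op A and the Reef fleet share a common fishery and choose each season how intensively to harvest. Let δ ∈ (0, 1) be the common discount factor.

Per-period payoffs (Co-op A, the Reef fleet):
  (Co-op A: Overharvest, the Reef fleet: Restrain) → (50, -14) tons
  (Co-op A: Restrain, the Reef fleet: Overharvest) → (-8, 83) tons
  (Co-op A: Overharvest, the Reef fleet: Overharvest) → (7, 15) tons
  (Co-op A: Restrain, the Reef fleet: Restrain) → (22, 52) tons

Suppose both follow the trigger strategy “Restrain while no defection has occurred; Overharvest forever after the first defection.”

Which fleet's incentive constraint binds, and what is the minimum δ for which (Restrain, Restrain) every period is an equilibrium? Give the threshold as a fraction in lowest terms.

Co-op A; δ ≥ 28/43

For Co-op A: deviation gain 50−22 = 28, per-period punishment loss 22−7 = 15. IC gives δ ≥ 28/43.
For the Reef fleet: gain 31, loss 37 per period, so δ ≥ 31/68.
The tighter constraint is Co-op A's, so cooperation needs δ ≥ 28/43.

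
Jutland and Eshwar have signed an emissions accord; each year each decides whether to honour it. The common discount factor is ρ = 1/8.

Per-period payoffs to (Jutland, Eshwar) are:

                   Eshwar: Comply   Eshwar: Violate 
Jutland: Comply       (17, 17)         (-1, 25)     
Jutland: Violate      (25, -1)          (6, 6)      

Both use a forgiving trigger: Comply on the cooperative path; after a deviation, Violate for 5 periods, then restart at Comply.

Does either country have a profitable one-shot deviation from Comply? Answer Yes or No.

Yes

A one-shot deviation gives 25 now, then 6 for 5 periods, then back to 17.
Gain from deviating: (25−17) today; loss: (17−6) in each of the next 5 periods.
No-deviation condition: (17−6)(ρ+…+ρ^5) ≥ 25−17, i.e. ρ+…+ρ^5 ≥ 8/11.
At ρ = 1/8: ρ+…+ρ^5 = 0.1429 < 0.7273.
So cooperation is not sustainable.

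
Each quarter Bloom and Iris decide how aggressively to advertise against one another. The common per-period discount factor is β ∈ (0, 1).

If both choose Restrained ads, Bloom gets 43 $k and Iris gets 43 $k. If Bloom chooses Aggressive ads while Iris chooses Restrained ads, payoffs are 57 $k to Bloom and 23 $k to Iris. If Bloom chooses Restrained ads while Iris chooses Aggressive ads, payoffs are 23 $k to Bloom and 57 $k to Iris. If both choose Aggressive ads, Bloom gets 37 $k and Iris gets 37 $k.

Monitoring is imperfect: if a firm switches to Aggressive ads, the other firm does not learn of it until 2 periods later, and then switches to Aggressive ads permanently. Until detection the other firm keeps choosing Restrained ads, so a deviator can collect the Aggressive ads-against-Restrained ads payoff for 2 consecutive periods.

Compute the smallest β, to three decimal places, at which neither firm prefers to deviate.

The best deviation is to choose Aggressive ads for all 2 undetected periods, earning 57 each, then 37 forever once detected.
Deviation value: 57(1−β^2)/(1−β) + 37β^2/(1−β); cooperation value: 43/(1−β).
IC: 43 ≥ 57(1−β^2) + 37β^2 = 57 − 20β^2.
So β^2 ≥ 14/20 = 7/10, giving β ≥ (7/10)^(1/2) ≈ 0.837.

0.837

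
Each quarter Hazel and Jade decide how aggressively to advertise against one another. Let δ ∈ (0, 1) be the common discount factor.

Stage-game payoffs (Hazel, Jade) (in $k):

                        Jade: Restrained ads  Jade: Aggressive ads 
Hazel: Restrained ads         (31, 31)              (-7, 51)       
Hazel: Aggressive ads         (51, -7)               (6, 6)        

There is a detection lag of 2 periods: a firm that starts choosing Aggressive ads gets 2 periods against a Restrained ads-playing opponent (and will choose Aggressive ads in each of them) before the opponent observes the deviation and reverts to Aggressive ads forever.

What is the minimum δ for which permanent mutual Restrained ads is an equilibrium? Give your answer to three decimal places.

0.667

The best deviation is to choose Aggressive ads for all 2 undetected periods, earning 51 each, then 6 forever once detected.
Deviation value: 51(1−δ^2)/(1−δ) + 6δ^2/(1−δ); cooperation value: 31/(1−δ).
IC: 31 ≥ 51(1−δ^2) + 6δ^2 = 51 − 45δ^2.
So δ^2 ≥ 20/45 = 4/9, giving δ ≥ (4/9)^(1/2) ≈ 0.667.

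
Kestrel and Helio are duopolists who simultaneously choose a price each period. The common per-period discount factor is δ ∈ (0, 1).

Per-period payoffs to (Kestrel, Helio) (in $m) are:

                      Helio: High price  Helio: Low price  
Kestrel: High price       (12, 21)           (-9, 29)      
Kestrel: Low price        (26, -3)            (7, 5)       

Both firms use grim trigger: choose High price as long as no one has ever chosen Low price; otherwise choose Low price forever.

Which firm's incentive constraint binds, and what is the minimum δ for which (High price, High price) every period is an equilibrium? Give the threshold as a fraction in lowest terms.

Kestrel; δ ≥ 14/19

Kestrel: cooperation gives 12 each period; deviation gives 26 once then 7 forever.
  12/(1−δ) ≥ 26 + 7δ/(1−δ) ⇒ δ ≥ 14/19.
Helio: cooperation gives 21 each period; deviation gives 29 once then 5 forever.
  δ ≥ 8/24 = 1/3.
Both must hold, so the binding constraint is Kestrel's: δ ≥ 14/19.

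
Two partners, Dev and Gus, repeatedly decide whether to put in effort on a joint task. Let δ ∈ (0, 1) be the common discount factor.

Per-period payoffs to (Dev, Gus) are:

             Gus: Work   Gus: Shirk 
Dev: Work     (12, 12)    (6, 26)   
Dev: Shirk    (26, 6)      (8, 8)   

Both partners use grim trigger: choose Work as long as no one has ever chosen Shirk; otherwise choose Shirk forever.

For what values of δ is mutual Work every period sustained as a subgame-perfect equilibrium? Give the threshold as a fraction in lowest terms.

7/9

One-period gain from deviating is 26 − 12 = 14. The loss is 12 − 8 = 4 in every subsequent period, with present value 4·δ/(1−δ).
Deviation is unprofitable when 4·δ/(1−δ) ≥ 14, i.e. δ/(1−δ) ≥ 7/2.
Equivalently δ ≥ 14/(14+4) = 7/9.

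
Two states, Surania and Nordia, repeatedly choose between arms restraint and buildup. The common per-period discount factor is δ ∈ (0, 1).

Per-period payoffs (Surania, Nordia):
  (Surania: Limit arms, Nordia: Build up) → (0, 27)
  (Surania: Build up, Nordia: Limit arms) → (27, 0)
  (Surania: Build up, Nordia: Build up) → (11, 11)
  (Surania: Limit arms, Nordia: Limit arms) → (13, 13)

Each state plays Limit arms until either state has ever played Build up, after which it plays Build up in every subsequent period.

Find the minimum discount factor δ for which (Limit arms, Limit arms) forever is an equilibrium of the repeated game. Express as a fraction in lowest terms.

7/8

13/(1−δ) ≥ 27 + 11δ/(1−δ)
13 ≥ 27 − 16δ
δ ≥ 14/16 = 7/8.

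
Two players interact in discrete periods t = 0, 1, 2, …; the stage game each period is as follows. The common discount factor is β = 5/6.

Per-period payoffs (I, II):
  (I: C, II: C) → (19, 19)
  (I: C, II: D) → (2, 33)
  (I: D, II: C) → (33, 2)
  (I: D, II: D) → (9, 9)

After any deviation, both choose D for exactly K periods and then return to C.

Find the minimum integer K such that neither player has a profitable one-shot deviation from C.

2

IC: β(1−β^K)/(1−β) ≥ (33−19)/(19−9) = 7/5.
With β = 5/6: need 1 − β^K ≥ 7/5·(1−5/6)/(5/6), i.e. β^K ≤ 0.7200.
Since (5/6)^1 = 0.8333 and (5/6)^2 = 0.6944, the smallest such K is 2.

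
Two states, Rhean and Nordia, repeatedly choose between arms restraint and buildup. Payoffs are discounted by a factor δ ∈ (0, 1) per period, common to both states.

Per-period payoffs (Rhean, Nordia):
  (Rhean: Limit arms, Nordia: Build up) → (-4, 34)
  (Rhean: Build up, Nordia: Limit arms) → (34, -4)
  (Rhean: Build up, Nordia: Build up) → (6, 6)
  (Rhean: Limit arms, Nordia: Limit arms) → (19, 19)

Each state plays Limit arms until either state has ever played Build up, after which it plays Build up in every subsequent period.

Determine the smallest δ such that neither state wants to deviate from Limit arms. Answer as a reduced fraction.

Under grim trigger the critical discount factor is (T−C)/(T−P) with T = 34, C = 19, P = 6.
δ* = (34−19)/(34−6) = 15/28.

15/28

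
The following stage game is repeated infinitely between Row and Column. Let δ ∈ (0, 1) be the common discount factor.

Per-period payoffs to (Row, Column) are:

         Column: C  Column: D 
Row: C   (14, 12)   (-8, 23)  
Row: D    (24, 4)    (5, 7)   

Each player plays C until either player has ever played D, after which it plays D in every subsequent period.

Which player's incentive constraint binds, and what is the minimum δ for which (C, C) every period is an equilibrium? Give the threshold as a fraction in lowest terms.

Row: cooperation gives 14 each period; deviation gives 24 once then 5 forever.
  14/(1−δ) ≥ 24 + 5δ/(1−δ) ⇒ δ ≥ 10/19.
Column: cooperation gives 12 each period; deviation gives 23 once then 7 forever.
  δ ≥ 11/16.
Both must hold, so the binding constraint is Column's: δ ≥ 11/16.

Column; δ ≥ 11/16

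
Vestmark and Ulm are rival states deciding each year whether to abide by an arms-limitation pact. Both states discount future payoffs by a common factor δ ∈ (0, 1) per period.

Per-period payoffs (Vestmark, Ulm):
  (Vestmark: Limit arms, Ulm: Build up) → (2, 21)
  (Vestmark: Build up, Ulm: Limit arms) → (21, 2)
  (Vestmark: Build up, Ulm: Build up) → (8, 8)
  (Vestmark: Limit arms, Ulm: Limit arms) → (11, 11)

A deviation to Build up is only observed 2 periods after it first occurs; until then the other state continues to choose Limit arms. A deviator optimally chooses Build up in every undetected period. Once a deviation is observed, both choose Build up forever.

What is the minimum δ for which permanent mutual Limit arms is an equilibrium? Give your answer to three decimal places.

0.877

The best deviation is to choose Build up for all 2 undetected periods, earning 21 each, then 8 forever once detected.
Deviation value: 21(1−δ^2)/(1−δ) + 8δ^2/(1−δ); cooperation value: 11/(1−δ).
IC: 11 ≥ 21(1−δ^2) + 8δ^2 = 21 − 13δ^2.
So δ^2 ≥ 10/13, giving δ ≥ (10/13)^(1/2) ≈ 0.877.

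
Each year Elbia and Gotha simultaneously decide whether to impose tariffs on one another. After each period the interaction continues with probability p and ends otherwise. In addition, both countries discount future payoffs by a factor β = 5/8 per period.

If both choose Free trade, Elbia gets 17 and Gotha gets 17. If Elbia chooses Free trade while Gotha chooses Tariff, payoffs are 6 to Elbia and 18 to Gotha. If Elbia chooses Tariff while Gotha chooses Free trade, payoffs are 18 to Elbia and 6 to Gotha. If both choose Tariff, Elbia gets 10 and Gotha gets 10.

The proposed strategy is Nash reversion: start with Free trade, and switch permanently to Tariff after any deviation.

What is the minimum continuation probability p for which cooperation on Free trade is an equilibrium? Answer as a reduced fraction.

With continuation probability p and discount β, the effective per-period discount factor is βp.
Grim-trigger IC: βp ≥ (18−17)/(18−10) = 1/8.
So p ≥ (1/8)/(5/8) = 1/5.

1/5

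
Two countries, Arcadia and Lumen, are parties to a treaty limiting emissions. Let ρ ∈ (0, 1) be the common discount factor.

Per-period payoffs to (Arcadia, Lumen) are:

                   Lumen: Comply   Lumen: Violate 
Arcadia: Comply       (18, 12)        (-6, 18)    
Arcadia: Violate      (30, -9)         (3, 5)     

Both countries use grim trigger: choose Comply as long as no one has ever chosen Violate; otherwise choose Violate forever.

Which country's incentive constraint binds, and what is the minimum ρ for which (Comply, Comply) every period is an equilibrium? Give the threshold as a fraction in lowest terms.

Lumen; ρ ≥ 6/13

Arcadia's threshold: (30−18)/(30−3) = 4/9.
Lumen's threshold: (18−12)/(18−5) = 6/13.
4/9 < 6/13, so Lumen binds and ρ* = 6/13.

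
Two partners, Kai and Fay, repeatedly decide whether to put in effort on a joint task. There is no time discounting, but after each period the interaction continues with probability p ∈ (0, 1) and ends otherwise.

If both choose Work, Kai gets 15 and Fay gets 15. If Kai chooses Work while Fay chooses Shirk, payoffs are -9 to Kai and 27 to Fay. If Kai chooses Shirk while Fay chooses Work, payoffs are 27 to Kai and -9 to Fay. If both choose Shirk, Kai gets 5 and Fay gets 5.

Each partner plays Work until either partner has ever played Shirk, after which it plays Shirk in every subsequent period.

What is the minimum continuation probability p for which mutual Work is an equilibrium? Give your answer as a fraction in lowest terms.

Expected cooperation value is 15 + p·15 + p²·15 + … = 15/(1−p); deviation gives 27 + p·5/(1−p).
15 ≥ 27(1−p) + 5p ⇒ 22p ≥ 12 ⇒ p ≥ 12/22 = 6/11.

6/11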